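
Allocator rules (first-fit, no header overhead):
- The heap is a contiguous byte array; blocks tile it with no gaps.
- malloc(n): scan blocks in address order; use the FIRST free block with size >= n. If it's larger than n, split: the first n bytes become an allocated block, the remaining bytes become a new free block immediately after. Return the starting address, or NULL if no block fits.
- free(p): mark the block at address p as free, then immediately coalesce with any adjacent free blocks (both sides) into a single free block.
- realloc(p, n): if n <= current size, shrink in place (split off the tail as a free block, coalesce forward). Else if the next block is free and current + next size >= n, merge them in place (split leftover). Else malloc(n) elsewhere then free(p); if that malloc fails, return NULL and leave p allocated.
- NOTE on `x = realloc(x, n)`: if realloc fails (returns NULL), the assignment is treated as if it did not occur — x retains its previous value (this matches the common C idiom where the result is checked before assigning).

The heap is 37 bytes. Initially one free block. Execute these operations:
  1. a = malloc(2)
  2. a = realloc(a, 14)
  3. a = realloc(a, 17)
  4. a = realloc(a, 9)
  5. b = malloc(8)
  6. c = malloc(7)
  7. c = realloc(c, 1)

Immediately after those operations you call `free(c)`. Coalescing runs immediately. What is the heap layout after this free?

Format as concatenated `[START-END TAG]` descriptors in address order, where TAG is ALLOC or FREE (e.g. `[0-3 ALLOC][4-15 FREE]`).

Answer: [0-8 ALLOC][9-16 ALLOC][17-36 FREE]

Derivation:
Op 1: a = malloc(2) -> a = 0; heap: [0-1 ALLOC][2-36 FREE]
Op 2: a = realloc(a, 14) -> a = 0; heap: [0-13 ALLOC][14-36 FREE]
Op 3: a = realloc(a, 17) -> a = 0; heap: [0-16 ALLOC][17-36 FREE]
Op 4: a = realloc(a, 9) -> a = 0; heap: [0-8 ALLOC][9-36 FREE]
Op 5: b = malloc(8) -> b = 9; heap: [0-8 ALLOC][9-16 ALLOC][17-36 FREE]
Op 6: c = malloc(7) -> c = 17; heap: [0-8 ALLOC][9-16 ALLOC][17-23 ALLOC][24-36 FREE]
Op 7: c = realloc(c, 1) -> c = 17; heap: [0-8 ALLOC][9-16 ALLOC][17-17 ALLOC][18-36 FREE]
free(c): c = 17 -> block [17-17 ALLOC]; mark free, coalesce with adjacent free neighbors -> [0-8 ALLOC][9-16 ALLOC][17-36 FREE]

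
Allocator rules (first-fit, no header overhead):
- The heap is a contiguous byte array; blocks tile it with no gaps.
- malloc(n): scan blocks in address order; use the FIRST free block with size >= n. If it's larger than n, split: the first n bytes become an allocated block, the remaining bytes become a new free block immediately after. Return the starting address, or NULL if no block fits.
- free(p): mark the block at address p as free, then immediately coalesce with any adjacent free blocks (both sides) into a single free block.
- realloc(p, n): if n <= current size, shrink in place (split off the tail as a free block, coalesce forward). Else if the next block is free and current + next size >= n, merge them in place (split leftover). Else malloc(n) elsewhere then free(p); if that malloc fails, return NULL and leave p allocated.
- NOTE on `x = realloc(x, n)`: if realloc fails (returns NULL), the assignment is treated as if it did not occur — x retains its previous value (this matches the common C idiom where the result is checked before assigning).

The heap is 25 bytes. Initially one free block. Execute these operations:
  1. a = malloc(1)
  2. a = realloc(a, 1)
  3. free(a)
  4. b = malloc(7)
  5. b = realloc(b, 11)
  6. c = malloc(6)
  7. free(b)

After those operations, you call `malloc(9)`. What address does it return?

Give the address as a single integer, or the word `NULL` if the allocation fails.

Op 1: a = malloc(1) -> a = 0; heap: [0-0 ALLOC][1-24 FREE]
Op 2: a = realloc(a, 1) -> a = 0; heap: [0-0 ALLOC][1-24 FREE]
Op 3: free(a) -> (freed a); heap: [0-24 FREE]
Op 4: b = malloc(7) -> b = 0; heap: [0-6 ALLOC][7-24 FREE]
Op 5: b = realloc(b, 11) -> b = 0; heap: [0-10 ALLOC][11-24 FREE]
Op 6: c = malloc(6) -> c = 11; heap: [0-10 ALLOC][11-16 ALLOC][17-24 FREE]
Op 7: free(b) -> (freed b); heap: [0-10 FREE][11-16 ALLOC][17-24 FREE]
malloc(9): first-fit scan over [0-10 FREE][11-16 ALLOC][17-24 FREE] -> 0

Answer: 0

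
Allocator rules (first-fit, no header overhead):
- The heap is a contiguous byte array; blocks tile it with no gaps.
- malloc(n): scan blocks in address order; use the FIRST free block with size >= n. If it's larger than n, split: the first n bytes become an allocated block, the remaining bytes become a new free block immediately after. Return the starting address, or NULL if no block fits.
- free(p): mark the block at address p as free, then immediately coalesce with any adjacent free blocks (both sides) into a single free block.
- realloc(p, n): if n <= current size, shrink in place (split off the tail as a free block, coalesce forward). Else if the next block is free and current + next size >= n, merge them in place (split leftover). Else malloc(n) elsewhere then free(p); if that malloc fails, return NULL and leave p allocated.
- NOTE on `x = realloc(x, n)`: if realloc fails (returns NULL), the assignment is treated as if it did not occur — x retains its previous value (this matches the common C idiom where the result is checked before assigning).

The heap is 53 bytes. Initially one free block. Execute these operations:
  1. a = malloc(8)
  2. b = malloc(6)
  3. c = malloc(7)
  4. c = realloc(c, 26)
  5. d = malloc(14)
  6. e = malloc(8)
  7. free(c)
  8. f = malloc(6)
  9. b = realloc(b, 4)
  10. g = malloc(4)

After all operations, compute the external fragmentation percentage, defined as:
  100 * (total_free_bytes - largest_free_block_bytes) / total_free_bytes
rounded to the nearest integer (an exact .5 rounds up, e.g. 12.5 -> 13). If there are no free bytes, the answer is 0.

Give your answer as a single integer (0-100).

Answer: 30

Derivation:
Op 1: a = malloc(8) -> a = 0; heap: [0-7 ALLOC][8-52 FREE]
Op 2: b = malloc(6) -> b = 8; heap: [0-7 ALLOC][8-13 ALLOC][14-52 FREE]
Op 3: c = malloc(7) -> c = 14; heap: [0-7 ALLOC][8-13 ALLOC][14-20 ALLOC][21-52 FREE]
Op 4: c = realloc(c, 26) -> c = 14; heap: [0-7 ALLOC][8-13 ALLOC][14-39 ALLOC][40-52 FREE]
Op 5: d = malloc(14) -> d = NULL; heap: [0-7 ALLOC][8-13 ALLOC][14-39 ALLOC][40-52 FREE]
Op 6: e = malloc(8) -> e = 40; heap: [0-7 ALLOC][8-13 ALLOC][14-39 ALLOC][40-47 ALLOC][48-52 FREE]
Op 7: free(c) -> (freed c); heap: [0-7 ALLOC][8-13 ALLOC][14-39 FREE][40-47 ALLOC][48-52 FREE]
Op 8: f = malloc(6) -> f = 14; heap: [0-7 ALLOC][8-13 ALLOC][14-19 ALLOC][20-39 FREE][40-47 ALLOC][48-52 FREE]
Op 9: b = realloc(b, 4) -> b = 8; heap: [0-7 ALLOC][8-11 ALLOC][12-13 FREE][14-19 ALLOC][20-39 FREE][40-47 ALLOC][48-52 FREE]
Op 10: g = malloc(4) -> g = 20; heap: [0-7 ALLOC][8-11 ALLOC][12-13 FREE][14-19 ALLOC][20-23 ALLOC][24-39 FREE][40-47 ALLOC][48-52 FREE]
Free blocks: [2 16 5] total_free=23 largest=16 -> 100*(23-16)/23 = 700/23 ≈ 30.435 -> rounds to 30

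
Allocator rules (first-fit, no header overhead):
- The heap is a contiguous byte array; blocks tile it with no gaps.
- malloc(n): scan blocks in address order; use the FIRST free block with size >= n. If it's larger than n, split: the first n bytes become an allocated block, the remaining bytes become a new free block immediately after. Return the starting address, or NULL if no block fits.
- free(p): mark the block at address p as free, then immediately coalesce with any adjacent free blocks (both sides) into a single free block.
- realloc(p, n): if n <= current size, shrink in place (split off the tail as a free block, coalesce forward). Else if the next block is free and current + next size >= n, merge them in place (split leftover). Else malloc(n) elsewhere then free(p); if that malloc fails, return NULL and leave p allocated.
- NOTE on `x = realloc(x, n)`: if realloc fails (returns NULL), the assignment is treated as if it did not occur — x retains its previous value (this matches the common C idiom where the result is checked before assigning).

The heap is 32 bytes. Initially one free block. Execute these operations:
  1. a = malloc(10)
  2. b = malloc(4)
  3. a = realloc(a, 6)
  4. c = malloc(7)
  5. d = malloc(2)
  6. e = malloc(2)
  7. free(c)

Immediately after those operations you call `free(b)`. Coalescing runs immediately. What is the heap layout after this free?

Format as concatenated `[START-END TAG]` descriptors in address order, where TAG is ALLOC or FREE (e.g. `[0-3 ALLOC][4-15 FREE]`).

Answer: [0-5 ALLOC][6-7 ALLOC][8-9 ALLOC][10-31 FREE]

Derivation:
Op 1: a = malloc(10) -> a = 0; heap: [0-9 ALLOC][10-31 FREE]
Op 2: b = malloc(4) -> b = 10; heap: [0-9 ALLOC][10-13 ALLOC][14-31 FREE]
Op 3: a = realloc(a, 6) -> a = 0; heap: [0-5 ALLOC][6-9 FREE][10-13 ALLOC][14-31 FREE]
Op 4: c = malloc(7) -> c = 14; heap: [0-5 ALLOC][6-9 FREE][10-13 ALLOC][14-20 ALLOC][21-31 FREE]
Op 5: d = malloc(2) -> d = 6; heap: [0-5 ALLOC][6-7 ALLOC][8-9 FREE][10-13 ALLOC][14-20 ALLOC][21-31 FREE]
Op 6: e = malloc(2) -> e = 8; heap: [0-5 ALLOC][6-7 ALLOC][8-9 ALLOC][10-13 ALLOC][14-20 ALLOC][21-31 FREE]
Op 7: free(c) -> (freed c); heap: [0-5 ALLOC][6-7 ALLOC][8-9 ALLOC][10-13 ALLOC][14-31 FREE]
free(b): b = 10 -> block [10-13 ALLOC]; mark free, coalesce with adjacent free neighbors -> [0-5 ALLOC][6-7 ALLOC][8-9 ALLOC][10-31 FREE]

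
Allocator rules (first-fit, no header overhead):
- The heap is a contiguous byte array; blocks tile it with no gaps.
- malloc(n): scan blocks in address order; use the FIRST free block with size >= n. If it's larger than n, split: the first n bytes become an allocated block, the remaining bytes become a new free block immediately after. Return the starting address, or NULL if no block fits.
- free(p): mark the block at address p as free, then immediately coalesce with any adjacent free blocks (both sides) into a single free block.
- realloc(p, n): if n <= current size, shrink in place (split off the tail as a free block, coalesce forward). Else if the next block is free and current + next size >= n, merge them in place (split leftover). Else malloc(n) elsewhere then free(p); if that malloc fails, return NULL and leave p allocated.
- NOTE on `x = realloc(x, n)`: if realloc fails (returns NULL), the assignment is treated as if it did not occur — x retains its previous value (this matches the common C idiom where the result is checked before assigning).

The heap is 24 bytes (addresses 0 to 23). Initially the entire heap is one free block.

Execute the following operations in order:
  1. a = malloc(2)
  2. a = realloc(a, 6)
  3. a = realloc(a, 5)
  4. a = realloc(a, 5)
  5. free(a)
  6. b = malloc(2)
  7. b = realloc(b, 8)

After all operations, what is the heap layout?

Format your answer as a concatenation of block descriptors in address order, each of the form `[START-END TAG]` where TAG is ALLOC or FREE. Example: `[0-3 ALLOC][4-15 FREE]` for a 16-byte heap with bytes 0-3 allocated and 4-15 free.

Op 1: a = malloc(2) -> a = 0; heap: [0-1 ALLOC][2-23 FREE]
Op 2: a = realloc(a, 6) -> a = 0; heap: [0-5 ALLOC][6-23 FREE]
Op 3: a = realloc(a, 5) -> a = 0; heap: [0-4 ALLOC][5-23 FREE]
Op 4: a = realloc(a, 5) -> a = 0; heap: [0-4 ALLOC][5-23 FREE]
Op 5: free(a) -> (freed a); heap: [0-23 FREE]
Op 6: b = malloc(2) -> b = 0; heap: [0-1 ALLOC][2-23 FREE]
Op 7: b = realloc(b, 8) -> b = 0; heap: [0-7 ALLOC][8-23 FREE]

Answer: [0-7 ALLOC][8-23 FREE]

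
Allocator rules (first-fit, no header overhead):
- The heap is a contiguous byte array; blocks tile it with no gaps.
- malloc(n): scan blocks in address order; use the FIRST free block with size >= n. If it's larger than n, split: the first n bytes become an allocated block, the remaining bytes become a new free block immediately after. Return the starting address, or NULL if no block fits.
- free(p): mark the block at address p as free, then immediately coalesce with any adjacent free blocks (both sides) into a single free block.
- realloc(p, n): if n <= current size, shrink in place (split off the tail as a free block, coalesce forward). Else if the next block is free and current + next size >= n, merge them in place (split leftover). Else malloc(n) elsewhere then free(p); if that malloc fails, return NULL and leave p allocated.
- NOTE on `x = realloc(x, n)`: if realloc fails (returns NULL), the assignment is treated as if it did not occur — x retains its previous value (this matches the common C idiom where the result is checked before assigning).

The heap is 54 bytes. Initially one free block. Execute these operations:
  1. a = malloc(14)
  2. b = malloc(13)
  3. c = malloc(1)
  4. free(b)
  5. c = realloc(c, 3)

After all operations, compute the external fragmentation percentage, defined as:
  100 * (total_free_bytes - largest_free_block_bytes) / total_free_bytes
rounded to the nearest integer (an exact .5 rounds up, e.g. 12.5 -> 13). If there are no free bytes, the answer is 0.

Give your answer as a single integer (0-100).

Answer: 35

Derivation:
Op 1: a = malloc(14) -> a = 0; heap: [0-13 ALLOC][14-53 FREE]
Op 2: b = malloc(13) -> b = 14; heap: [0-13 ALLOC][14-26 ALLOC][27-53 FREE]
Op 3: c = malloc(1) -> c = 27; heap: [0-13 ALLOC][14-26 ALLOC][27-27 ALLOC][28-53 FREE]
Op 4: free(b) -> (freed b); heap: [0-13 ALLOC][14-26 FREE][27-27 ALLOC][28-53 FREE]
Op 5: c = realloc(c, 3) -> c = 27; heap: [0-13 ALLOC][14-26 FREE][27-29 ALLOC][30-53 FREE]
Free blocks: [13 24] total_free=37 largest=24 -> 100*(37-24)/37 = 1300/37 ≈ 35.135 -> rounds to 35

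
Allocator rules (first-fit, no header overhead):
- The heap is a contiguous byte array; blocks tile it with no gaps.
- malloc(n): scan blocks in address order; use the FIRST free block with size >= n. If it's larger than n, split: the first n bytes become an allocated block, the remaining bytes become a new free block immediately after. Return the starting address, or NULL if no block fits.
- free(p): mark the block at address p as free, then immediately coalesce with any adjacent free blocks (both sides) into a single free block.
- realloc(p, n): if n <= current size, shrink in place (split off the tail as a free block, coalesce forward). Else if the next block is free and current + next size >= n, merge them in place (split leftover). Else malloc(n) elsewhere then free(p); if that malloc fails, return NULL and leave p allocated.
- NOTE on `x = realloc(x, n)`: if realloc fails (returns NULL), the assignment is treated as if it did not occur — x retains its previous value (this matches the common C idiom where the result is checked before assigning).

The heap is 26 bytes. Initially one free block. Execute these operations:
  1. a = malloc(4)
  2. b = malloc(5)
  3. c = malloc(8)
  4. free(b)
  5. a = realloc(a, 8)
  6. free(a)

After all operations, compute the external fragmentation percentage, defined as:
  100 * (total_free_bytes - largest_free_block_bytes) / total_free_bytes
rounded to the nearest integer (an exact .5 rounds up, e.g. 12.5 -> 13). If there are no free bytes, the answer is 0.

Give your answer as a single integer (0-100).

Answer: 50

Derivation:
Op 1: a = malloc(4) -> a = 0; heap: [0-3 ALLOC][4-25 FREE]
Op 2: b = malloc(5) -> b = 4; heap: [0-3 ALLOC][4-8 ALLOC][9-25 FREE]
Op 3: c = malloc(8) -> c = 9; heap: [0-3 ALLOC][4-8 ALLOC][9-16 ALLOC][17-25 FREE]
Op 4: free(b) -> (freed b); heap: [0-3 ALLOC][4-8 FREE][9-16 ALLOC][17-25 FREE]
Op 5: a = realloc(a, 8) -> a = 0; heap: [0-7 ALLOC][8-8 FREE][9-16 ALLOC][17-25 FREE]
Op 6: free(a) -> (freed a); heap: [0-8 FREE][9-16 ALLOC][17-25 FREE]
Free blocks: [9 9] total_free=18 largest=9 -> 100*(18-9)/18 = 900/18 = 50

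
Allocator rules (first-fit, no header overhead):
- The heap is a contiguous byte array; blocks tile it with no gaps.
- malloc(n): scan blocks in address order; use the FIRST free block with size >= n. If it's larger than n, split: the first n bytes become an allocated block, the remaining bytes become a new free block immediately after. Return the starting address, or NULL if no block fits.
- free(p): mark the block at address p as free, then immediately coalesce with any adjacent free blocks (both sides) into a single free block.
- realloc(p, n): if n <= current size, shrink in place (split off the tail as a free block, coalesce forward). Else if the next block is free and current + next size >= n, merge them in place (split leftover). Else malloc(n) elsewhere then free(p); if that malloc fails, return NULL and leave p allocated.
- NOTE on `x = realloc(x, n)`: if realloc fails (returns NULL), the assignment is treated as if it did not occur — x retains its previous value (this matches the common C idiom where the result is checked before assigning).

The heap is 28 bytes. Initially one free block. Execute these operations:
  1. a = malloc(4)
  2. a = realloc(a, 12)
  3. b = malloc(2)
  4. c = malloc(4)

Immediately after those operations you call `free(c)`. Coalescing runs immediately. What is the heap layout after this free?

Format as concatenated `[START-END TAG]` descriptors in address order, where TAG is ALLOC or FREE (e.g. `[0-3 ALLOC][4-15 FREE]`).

Answer: [0-11 ALLOC][12-13 ALLOC][14-27 FREE]

Derivation:
Op 1: a = malloc(4) -> a = 0; heap: [0-3 ALLOC][4-27 FREE]
Op 2: a = realloc(a, 12) -> a = 0; heap: [0-11 ALLOC][12-27 FREE]
Op 3: b = malloc(2) -> b = 12; heap: [0-11 ALLOC][12-13 ALLOC][14-27 FREE]
Op 4: c = malloc(4) -> c = 14; heap: [0-11 ALLOC][12-13 ALLOC][14-17 ALLOC][18-27 FREE]
free(c): c = 14 -> block [14-17 ALLOC]; mark free, coalesce with adjacent free neighbors -> [0-11 ALLOC][12-13 ALLOC][14-27 FREE]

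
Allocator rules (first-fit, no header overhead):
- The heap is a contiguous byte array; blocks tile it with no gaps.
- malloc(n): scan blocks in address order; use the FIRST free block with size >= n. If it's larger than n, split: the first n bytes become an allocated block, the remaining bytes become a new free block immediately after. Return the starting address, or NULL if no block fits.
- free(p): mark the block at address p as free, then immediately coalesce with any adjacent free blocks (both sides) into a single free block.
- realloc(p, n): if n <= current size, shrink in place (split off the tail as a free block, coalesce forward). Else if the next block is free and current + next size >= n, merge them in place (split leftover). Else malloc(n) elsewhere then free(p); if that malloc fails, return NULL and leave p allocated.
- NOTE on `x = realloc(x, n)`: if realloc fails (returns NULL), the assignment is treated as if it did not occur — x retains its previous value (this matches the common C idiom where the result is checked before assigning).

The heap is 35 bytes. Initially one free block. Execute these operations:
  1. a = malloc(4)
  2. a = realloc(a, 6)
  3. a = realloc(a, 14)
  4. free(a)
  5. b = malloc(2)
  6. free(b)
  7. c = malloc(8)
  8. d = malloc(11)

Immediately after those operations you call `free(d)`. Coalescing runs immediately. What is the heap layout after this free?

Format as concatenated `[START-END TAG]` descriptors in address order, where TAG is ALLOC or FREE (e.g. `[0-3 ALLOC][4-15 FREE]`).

Answer: [0-7 ALLOC][8-34 FREE]

Derivation:
Op 1: a = malloc(4) -> a = 0; heap: [0-3 ALLOC][4-34 FREE]
Op 2: a = realloc(a, 6) -> a = 0; heap: [0-5 ALLOC][6-34 FREE]
Op 3: a = realloc(a, 14) -> a = 0; heap: [0-13 ALLOC][14-34 FREE]
Op 4: free(a) -> (freed a); heap: [0-34 FREE]
Op 5: b = malloc(2) -> b = 0; heap: [0-1 ALLOC][2-34 FREE]
Op 6: free(b) -> (freed b); heap: [0-34 FREE]
Op 7: c = malloc(8) -> c = 0; heap: [0-7 ALLOC][8-34 FREE]
Op 8: d = malloc(11) -> d = 8; heap: [0-7 ALLOC][8-18 ALLOC][19-34 FREE]
free(d): d = 8 -> block [8-18 ALLOC]; mark free, coalesce with adjacent free neighbors -> [0-7 ALLOC][8-34 FREE]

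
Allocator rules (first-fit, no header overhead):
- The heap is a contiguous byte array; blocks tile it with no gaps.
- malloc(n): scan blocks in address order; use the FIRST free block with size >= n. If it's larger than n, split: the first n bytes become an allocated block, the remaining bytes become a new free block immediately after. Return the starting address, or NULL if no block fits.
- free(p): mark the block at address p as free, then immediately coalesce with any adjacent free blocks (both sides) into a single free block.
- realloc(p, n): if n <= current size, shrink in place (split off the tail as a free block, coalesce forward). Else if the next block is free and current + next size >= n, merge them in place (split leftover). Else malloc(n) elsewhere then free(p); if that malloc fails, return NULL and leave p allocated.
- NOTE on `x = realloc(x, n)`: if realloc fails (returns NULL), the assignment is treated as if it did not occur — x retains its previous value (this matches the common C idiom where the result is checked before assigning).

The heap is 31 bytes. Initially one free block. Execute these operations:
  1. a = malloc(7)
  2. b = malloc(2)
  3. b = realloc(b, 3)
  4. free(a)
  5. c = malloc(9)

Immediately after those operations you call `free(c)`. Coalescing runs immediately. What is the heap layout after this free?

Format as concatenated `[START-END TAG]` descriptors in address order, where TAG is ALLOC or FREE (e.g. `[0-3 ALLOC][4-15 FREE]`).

Answer: [0-6 FREE][7-9 ALLOC][10-30 FREE]

Derivation:
Op 1: a = malloc(7) -> a = 0; heap: [0-6 ALLOC][7-30 FREE]
Op 2: b = malloc(2) -> b = 7; heap: [0-6 ALLOC][7-8 ALLOC][9-30 FREE]
Op 3: b = realloc(b, 3) -> b = 7; heap: [0-6 ALLOC][7-9 ALLOC][10-30 FREE]
Op 4: free(a) -> (freed a); heap: [0-6 FREE][7-9 ALLOC][10-30 FREE]
Op 5: c = malloc(9) -> c = 10; heap: [0-6 FREE][7-9 ALLOC][10-18 ALLOC][19-30 FREE]
free(c): c = 10 -> block [10-18 ALLOC]; mark free, coalesce with adjacent free neighbors -> [0-6 FREE][7-9 ALLOC][10-30 FREE]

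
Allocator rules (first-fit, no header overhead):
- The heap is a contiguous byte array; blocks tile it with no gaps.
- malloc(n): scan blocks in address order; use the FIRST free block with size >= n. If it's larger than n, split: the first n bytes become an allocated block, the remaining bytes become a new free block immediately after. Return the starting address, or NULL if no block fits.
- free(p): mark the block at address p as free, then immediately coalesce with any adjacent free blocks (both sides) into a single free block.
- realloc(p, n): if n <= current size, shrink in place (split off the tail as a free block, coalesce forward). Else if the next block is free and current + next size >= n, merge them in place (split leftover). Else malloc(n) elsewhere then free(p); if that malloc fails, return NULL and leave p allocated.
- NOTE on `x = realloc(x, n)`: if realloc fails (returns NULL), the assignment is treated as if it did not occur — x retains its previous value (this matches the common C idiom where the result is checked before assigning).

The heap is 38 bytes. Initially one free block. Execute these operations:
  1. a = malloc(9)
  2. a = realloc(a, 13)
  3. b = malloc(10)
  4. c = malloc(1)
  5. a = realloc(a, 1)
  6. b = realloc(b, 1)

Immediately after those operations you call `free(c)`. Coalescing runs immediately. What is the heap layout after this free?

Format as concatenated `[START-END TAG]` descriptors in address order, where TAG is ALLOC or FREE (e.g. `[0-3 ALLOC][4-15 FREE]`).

Op 1: a = malloc(9) -> a = 0; heap: [0-8 ALLOC][9-37 FREE]
Op 2: a = realloc(a, 13) -> a = 0; heap: [0-12 ALLOC][13-37 FREE]
Op 3: b = malloc(10) -> b = 13; heap: [0-12 ALLOC][13-22 ALLOC][23-37 FREE]
Op 4: c = malloc(1) -> c = 23; heap: [0-12 ALLOC][13-22 ALLOC][23-23 ALLOC][24-37 FREE]
Op 5: a = realloc(a, 1) -> a = 0; heap: [0-0 ALLOC][1-12 FREE][13-22 ALLOC][23-23 ALLOC][24-37 FREE]
Op 6: b = realloc(b, 1) -> b = 13; heap: [0-0 ALLOC][1-12 FREE][13-13 ALLOC][14-22 FREE][23-23 ALLOC][24-37 FREE]
free(c): c = 23 -> block [23-23 ALLOC]; mark free, coalesce with adjacent free neighbors -> [0-0 ALLOC][1-12 FREE][13-13 ALLOC][14-37 FREE]

Answer: [0-0 ALLOC][1-12 FREE][13-13 ALLOC][14-37 FREE]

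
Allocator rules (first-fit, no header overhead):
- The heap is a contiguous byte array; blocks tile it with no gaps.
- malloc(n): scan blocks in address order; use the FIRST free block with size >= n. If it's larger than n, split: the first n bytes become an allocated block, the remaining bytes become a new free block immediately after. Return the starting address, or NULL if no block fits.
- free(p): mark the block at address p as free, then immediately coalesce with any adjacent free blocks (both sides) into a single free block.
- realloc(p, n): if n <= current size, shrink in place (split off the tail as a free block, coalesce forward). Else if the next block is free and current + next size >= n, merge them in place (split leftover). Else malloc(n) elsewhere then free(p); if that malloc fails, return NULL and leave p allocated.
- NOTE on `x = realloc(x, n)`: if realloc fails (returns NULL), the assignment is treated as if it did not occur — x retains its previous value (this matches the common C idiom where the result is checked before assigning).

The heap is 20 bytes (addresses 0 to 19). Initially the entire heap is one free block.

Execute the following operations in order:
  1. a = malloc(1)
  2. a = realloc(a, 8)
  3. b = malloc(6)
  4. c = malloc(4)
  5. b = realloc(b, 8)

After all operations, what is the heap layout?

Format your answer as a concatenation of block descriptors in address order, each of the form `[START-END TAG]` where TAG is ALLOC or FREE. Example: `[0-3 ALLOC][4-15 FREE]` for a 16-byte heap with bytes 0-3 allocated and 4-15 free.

Op 1: a = malloc(1) -> a = 0; heap: [0-0 ALLOC][1-19 FREE]
Op 2: a = realloc(a, 8) -> a = 0; heap: [0-7 ALLOC][8-19 FREE]
Op 3: b = malloc(6) -> b = 8; heap: [0-7 ALLOC][8-13 ALLOC][14-19 FREE]
Op 4: c = malloc(4) -> c = 14; heap: [0-7 ALLOC][8-13 ALLOC][14-17 ALLOC][18-19 FREE]
Op 5: b = realloc(b, 8) -> NULL (b unchanged); heap: [0-7 ALLOC][8-13 ALLOC][14-17 ALLOC][18-19 FREE]

Answer: [0-7 ALLOC][8-13 ALLOC][14-17 ALLOC][18-19 FREE]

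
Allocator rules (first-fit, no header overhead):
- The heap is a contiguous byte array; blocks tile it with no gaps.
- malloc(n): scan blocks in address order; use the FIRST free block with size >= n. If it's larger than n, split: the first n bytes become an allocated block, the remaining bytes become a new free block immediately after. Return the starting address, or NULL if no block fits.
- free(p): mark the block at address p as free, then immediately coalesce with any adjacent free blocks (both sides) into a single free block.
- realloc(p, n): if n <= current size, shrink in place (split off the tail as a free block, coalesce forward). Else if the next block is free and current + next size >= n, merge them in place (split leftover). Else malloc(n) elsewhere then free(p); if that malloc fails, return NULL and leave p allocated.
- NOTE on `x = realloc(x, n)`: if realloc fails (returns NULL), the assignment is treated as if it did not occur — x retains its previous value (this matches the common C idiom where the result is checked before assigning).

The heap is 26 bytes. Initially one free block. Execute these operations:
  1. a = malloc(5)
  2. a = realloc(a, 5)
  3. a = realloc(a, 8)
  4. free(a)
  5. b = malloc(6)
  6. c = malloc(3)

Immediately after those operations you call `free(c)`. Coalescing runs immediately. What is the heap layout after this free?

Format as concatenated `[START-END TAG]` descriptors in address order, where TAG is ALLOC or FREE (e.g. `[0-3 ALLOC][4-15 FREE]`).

Answer: [0-5 ALLOC][6-25 FREE]

Derivation:
Op 1: a = malloc(5) -> a = 0; heap: [0-4 ALLOC][5-25 FREE]
Op 2: a = realloc(a, 5) -> a = 0; heap: [0-4 ALLOC][5-25 FREE]
Op 3: a = realloc(a, 8) -> a = 0; heap: [0-7 ALLOC][8-25 FREE]
Op 4: free(a) -> (freed a); heap: [0-25 FREE]
Op 5: b = malloc(6) -> b = 0; heap: [0-5 ALLOC][6-25 FREE]
Op 6: c = malloc(3) -> c = 6; heap: [0-5 ALLOC][6-8 ALLOC][9-25 FREE]
free(c): c = 6 -> block [6-8 ALLOC]; mark free, coalesce with adjacent free neighbors -> [0-5 ALLOC][6-25 FREE]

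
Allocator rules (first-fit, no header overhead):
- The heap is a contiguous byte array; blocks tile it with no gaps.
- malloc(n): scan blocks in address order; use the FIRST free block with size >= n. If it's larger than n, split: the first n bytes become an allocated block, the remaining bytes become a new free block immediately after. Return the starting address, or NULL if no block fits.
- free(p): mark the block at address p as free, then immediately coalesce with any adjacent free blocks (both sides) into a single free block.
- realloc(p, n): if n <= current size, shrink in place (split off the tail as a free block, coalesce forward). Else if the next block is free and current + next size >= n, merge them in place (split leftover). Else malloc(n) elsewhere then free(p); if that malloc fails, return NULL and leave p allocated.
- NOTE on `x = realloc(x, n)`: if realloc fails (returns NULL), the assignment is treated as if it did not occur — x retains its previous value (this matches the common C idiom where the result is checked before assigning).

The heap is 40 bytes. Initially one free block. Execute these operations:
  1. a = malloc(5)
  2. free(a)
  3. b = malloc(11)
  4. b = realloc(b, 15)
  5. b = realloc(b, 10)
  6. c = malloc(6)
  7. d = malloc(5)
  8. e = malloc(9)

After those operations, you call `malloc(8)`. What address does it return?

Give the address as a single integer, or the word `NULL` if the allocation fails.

Answer: 30

Derivation:
Op 1: a = malloc(5) -> a = 0; heap: [0-4 ALLOC][5-39 FREE]
Op 2: free(a) -> (freed a); heap: [0-39 FREE]
Op 3: b = malloc(11) -> b = 0; heap: [0-10 ALLOC][11-39 FREE]
Op 4: b = realloc(b, 15) -> b = 0; heap: [0-14 ALLOC][15-39 FREE]
Op 5: b = realloc(b, 10) -> b = 0; heap: [0-9 ALLOC][10-39 FREE]
Op 6: c = malloc(6) -> c = 10; heap: [0-9 ALLOC][10-15 ALLOC][16-39 FREE]
Op 7: d = malloc(5) -> d = 16; heap: [0-9 ALLOC][10-15 ALLOC][16-20 ALLOC][21-39 FREE]
Op 8: e = malloc(9) -> e = 21; heap: [0-9 ALLOC][10-15 ALLOC][16-20 ALLOC][21-29 ALLOC][30-39 FREE]
malloc(8): first-fit scan over [0-9 ALLOC][10-15 ALLOC][16-20 ALLOC][21-29 ALLOC][30-39 FREE] -> 30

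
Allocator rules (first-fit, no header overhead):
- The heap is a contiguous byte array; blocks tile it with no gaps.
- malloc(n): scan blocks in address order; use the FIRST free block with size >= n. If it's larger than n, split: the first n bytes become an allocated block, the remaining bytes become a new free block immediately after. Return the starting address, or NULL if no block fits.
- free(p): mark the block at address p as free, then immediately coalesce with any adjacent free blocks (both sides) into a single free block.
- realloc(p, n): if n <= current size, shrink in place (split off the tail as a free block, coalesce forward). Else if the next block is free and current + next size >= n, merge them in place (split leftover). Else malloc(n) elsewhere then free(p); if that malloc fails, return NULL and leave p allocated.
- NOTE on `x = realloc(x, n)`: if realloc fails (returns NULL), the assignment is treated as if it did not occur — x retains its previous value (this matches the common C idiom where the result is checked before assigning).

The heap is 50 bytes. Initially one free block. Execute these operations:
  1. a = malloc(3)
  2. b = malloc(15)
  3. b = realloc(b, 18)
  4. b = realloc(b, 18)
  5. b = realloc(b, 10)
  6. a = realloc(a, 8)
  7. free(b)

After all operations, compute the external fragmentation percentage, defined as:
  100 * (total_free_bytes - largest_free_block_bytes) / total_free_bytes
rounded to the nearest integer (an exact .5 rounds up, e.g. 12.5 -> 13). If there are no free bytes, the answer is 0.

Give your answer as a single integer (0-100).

Op 1: a = malloc(3) -> a = 0; heap: [0-2 ALLOC][3-49 FREE]
Op 2: b = malloc(15) -> b = 3; heap: [0-2 ALLOC][3-17 ALLOC][18-49 FREE]
Op 3: b = realloc(b, 18) -> b = 3; heap: [0-2 ALLOC][3-20 ALLOC][21-49 FREE]
Op 4: b = realloc(b, 18) -> b = 3; heap: [0-2 ALLOC][3-20 ALLOC][21-49 FREE]
Op 5: b = realloc(b, 10) -> b = 3; heap: [0-2 ALLOC][3-12 ALLOC][13-49 FREE]
Op 6: a = realloc(a, 8) -> a = 13; heap: [0-2 FREE][3-12 ALLOC][13-20 ALLOC][21-49 FREE]
Op 7: free(b) -> (freed b); heap: [0-12 FREE][13-20 ALLOC][21-49 FREE]
Free blocks: [13 29] total_free=42 largest=29 -> 100*(42-29)/42 = 1300/42 ≈ 30.952 -> rounds to 31

Answer: 31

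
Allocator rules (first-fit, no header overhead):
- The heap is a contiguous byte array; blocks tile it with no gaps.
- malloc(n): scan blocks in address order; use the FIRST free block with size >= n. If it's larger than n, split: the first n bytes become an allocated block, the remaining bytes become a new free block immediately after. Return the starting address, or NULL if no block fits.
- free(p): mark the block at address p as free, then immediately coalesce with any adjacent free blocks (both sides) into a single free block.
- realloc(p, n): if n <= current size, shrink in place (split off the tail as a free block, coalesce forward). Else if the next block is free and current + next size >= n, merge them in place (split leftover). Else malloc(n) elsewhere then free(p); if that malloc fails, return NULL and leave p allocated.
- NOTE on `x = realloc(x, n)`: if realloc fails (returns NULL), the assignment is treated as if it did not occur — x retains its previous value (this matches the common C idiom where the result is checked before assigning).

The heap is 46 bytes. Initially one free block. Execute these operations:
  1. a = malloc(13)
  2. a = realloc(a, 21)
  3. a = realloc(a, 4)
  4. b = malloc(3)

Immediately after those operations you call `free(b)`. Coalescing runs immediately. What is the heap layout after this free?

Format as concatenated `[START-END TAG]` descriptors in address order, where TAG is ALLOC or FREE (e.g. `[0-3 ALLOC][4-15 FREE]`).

Op 1: a = malloc(13) -> a = 0; heap: [0-12 ALLOC][13-45 FREE]
Op 2: a = realloc(a, 21) -> a = 0; heap: [0-20 ALLOC][21-45 FREE]
Op 3: a = realloc(a, 4) -> a = 0; heap: [0-3 ALLOC][4-45 FREE]
Op 4: b = malloc(3) -> b = 4; heap: [0-3 ALLOC][4-6 ALLOC][7-45 FREE]
free(b): b = 4 -> block [4-6 ALLOC]; mark free, coalesce with adjacent free neighbors -> [0-3 ALLOC][4-45 FREE]

Answer: [0-3 ALLOC][4-45 FREE]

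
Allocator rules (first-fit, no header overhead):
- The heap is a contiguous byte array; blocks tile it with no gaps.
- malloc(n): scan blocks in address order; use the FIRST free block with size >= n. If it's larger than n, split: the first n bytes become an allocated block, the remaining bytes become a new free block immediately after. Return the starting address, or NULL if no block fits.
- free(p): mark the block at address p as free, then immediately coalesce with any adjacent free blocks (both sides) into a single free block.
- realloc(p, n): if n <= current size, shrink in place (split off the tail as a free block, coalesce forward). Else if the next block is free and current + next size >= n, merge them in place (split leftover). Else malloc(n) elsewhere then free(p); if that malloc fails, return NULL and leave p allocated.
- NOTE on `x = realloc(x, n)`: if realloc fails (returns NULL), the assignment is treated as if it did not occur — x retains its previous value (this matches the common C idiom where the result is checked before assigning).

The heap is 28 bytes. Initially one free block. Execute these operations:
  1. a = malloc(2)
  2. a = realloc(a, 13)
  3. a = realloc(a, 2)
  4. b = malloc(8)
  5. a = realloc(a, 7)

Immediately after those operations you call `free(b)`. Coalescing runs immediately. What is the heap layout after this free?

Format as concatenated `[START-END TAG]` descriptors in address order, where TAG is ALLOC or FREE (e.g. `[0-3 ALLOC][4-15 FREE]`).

Op 1: a = malloc(2) -> a = 0; heap: [0-1 ALLOC][2-27 FREE]
Op 2: a = realloc(a, 13) -> a = 0; heap: [0-12 ALLOC][13-27 FREE]
Op 3: a = realloc(a, 2) -> a = 0; heap: [0-1 ALLOC][2-27 FREE]
Op 4: b = malloc(8) -> b = 2; heap: [0-1 ALLOC][2-9 ALLOC][10-27 FREE]
Op 5: a = realloc(a, 7) -> a = 10; heap: [0-1 FREE][2-9 ALLOC][10-16 ALLOC][17-27 FREE]
free(b): b = 2 -> block [2-9 ALLOC]; mark free, coalesce with adjacent free neighbors -> [0-9 FREE][10-16 ALLOC][17-27 FREE]

Answer: [0-9 FREE][10-16 ALLOC][17-27 FREE]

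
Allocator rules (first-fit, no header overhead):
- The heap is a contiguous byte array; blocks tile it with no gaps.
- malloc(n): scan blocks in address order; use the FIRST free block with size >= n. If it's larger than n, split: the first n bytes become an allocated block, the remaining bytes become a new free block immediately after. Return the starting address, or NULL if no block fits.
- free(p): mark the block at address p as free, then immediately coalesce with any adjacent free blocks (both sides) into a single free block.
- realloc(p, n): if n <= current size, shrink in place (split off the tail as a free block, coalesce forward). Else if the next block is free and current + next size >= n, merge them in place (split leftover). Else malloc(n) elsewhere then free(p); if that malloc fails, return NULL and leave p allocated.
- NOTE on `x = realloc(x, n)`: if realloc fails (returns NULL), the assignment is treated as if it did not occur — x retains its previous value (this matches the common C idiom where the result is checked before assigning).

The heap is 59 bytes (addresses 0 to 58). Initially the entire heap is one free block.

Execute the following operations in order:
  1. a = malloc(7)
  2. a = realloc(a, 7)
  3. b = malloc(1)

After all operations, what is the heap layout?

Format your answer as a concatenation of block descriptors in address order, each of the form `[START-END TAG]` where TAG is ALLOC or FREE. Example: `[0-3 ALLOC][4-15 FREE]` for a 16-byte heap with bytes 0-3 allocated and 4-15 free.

Answer: [0-6 ALLOC][7-7 ALLOC][8-58 FREE]

Derivation:
Op 1: a = malloc(7) -> a = 0; heap: [0-6 ALLOC][7-58 FREE]
Op 2: a = realloc(a, 7) -> a = 0; heap: [0-6 ALLOC][7-58 FREE]
Op 3: b = malloc(1) -> b = 7; heap: [0-6 ALLOC][7-7 ALLOC][8-58 FREE]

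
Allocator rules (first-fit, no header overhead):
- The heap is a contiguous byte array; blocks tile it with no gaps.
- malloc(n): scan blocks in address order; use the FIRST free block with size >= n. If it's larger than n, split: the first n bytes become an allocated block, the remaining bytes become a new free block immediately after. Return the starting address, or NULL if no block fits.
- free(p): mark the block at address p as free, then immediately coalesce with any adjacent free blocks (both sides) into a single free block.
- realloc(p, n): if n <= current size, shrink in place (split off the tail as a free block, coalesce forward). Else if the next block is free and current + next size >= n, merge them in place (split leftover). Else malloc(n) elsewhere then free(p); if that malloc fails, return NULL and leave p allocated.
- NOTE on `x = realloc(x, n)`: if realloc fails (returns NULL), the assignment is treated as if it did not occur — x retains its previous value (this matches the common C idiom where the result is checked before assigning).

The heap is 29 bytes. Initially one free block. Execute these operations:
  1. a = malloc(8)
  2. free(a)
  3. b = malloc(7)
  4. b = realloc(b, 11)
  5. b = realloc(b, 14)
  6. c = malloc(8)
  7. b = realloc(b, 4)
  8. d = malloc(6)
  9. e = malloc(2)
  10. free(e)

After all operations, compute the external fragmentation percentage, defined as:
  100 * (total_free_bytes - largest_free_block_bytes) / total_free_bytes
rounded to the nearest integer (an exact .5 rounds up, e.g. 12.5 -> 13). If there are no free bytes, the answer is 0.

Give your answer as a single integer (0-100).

Op 1: a = malloc(8) -> a = 0; heap: [0-7 ALLOC][8-28 FREE]
Op 2: free(a) -> (freed a); heap: [0-28 FREE]
Op 3: b = malloc(7) -> b = 0; heap: [0-6 ALLOC][7-28 FREE]
Op 4: b = realloc(b, 11) -> b = 0; heap: [0-10 ALLOC][11-28 FREE]
Op 5: b = realloc(b, 14) -> b = 0; heap: [0-13 ALLOC][14-28 FREE]
Op 6: c = malloc(8) -> c = 14; heap: [0-13 ALLOC][14-21 ALLOC][22-28 FREE]
Op 7: b = realloc(b, 4) -> b = 0; heap: [0-3 ALLOC][4-13 FREE][14-21 ALLOC][22-28 FREE]
Op 8: d = malloc(6) -> d = 4; heap: [0-3 ALLOC][4-9 ALLOC][10-13 FREE][14-21 ALLOC][22-28 FREE]
Op 9: e = malloc(2) -> e = 10; heap: [0-3 ALLOC][4-9 ALLOC][10-11 ALLOC][12-13 FREE][14-21 ALLOC][22-28 FREE]
Op 10: free(e) -> (freed e); heap: [0-3 ALLOC][4-9 ALLOC][10-13 FREE][14-21 ALLOC][22-28 FREE]
Free blocks: [4 7] total_free=11 largest=7 -> 100*(11-7)/11 = 400/11 ≈ 36.364 -> rounds to 36

Answer: 36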